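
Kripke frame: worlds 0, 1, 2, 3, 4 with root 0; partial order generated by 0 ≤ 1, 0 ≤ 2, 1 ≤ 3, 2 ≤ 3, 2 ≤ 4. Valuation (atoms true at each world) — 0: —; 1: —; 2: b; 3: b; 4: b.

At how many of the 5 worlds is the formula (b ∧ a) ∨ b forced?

3

0: does not force it — 0 ⊮ (b ∧ a) ∨ b: neither disjunct is forced at 0.
1: does not force it.
2: forces it.
3: forces it.
4: forces it.
Worlds forcing the formula: {2, 3, 4}.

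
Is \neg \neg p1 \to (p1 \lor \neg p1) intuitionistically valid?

No

This is a variant of double-negation elimination (deriving excluded middle from double negation), which is not intuitionistically valid.
A Kripke countermodel: worlds s0, s1; order generated by s0 \le s1; atoms true at each world — s0:{}; s1:{p1}.
s0 \nVdash \neg \neg p1 \to (p1 \lor \neg p1): already at s0 itself, s0 \Vdash \neg \neg p1 but s0 \nVdash p1 \lor \neg p1.
s0 \nVdash p1 \lor \neg p1: neither disjunct is forced at s0.
s0 lacks atom p1, so s0 \nVdash p1.
So the root s0 does not force the formula.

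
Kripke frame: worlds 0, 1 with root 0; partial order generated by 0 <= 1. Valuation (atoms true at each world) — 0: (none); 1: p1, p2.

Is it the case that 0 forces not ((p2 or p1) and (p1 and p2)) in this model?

No

0 does not force not ((p2 or p1) and (p1 and p2)) since 1 is accessible from 0 and 1 forces (p2 or p1) and (p1 and p2).
1 forces (p2 or p1) and (p1 and p2) since 1 forces both conjuncts.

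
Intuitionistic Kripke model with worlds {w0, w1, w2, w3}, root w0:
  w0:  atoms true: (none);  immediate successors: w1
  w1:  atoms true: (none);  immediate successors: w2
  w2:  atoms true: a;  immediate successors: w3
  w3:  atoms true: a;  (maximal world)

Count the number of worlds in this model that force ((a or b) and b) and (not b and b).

0

w0: does not force it — w0 does not force ((a or b) and b) and (not b and b) since w0 fails (a or b) and b.
w1: does not force it — w1 does not force ((a or b) and b) and (not b and b) since w1 fails (a or b) and b.
w2: does not force it.
w3: does not force it.
Worlds forcing the formula: { }.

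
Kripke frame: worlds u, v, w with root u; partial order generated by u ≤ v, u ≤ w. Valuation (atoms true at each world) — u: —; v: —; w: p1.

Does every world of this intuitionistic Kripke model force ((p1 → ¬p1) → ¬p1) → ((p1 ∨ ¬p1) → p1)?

Not every world: u ⊮ ((p1 → ¬p1) → ¬p1) → ((p1 ∨ ¬p1) → p1).
u ⊮ ((p1 → ¬p1) → ¬p1) → ((p1 ∨ ¬p1) → p1): already at u itself, u ⊩ (p1 → ¬p1) → ¬p1 but u ⊮ (p1 ∨ ¬p1) → p1.
u ⊮ (p1 ∨ ¬p1) → p1: at the accessible world v, v ⊩ p1 ∨ ¬p1 but v ⊮ p1.

No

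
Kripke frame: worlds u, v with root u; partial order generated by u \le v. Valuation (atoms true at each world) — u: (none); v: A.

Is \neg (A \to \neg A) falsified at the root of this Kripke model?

No

u \Vdash \neg (A \to \neg A): no world accessible from u forces A \to \neg A.
So the root u forces \neg (A \to \neg A); the model is not a countermodel.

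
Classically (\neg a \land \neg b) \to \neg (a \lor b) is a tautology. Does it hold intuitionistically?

This is a constructively valid De Morgan direction (conjunction of negations to negated disjunction), which is intuitionistically derivable.
If both \neg a and \neg b hold at a world, no accessible world forces a or forces b, so none forces a \lor b.

Yes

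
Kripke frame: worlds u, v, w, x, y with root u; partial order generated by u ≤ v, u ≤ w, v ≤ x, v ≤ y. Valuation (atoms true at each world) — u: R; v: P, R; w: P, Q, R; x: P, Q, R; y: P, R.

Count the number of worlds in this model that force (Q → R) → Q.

u: does not force it — u ⊮ (Q → R) → Q: already at u itself, u ⊩ Q → R but u ⊮ Q.
v: does not force it — v ⊮ (Q → R) → Q: already at v itself, v ⊩ Q → R but v ⊮ Q.
w: forces it.
x: forces it.
y: does not force it — y ⊮ (Q → R) → Q: already at y itself, y ⊩ Q → R but y ⊮ Q.
Worlds forcing the formula: {w, x}.

2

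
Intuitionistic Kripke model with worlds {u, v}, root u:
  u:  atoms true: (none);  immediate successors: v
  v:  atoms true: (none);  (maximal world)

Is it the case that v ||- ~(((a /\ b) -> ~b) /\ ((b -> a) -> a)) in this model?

Yes

v ||- ~(((a /\ b) -> ~b) /\ ((b -> a) -> a)): no world accessible from v forces ((a /\ b) -> ~b) /\ ((b -> a) -> a).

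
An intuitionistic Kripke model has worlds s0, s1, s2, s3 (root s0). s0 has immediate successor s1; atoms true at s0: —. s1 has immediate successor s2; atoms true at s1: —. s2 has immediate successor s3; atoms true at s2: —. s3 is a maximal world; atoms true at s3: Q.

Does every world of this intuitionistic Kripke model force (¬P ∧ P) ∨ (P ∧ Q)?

Not every world: s0 ⊮ (¬P ∧ P) ∨ (P ∧ Q).
s0 ⊮ (¬P ∧ P) ∨ (P ∧ Q): neither disjunct is forced at s0.
s0 ⊮ ¬P ∧ P since s0 fails P.

No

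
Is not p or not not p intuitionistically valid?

This is the weak law of excluded middle, which is not intuitionistically valid.
A Kripke countermodel: worlds 0, 1, 2; order generated by 0 <= 1, 0 <= 2; atoms true at each world — 0:{}; 1:{p}; 2:{}.
0 does not force not p or not not p: neither disjunct is forced at 0.
0 does not force not p since 1 is accessible from 0 and 1 forces p.
So the root 0 does not force the formula.

No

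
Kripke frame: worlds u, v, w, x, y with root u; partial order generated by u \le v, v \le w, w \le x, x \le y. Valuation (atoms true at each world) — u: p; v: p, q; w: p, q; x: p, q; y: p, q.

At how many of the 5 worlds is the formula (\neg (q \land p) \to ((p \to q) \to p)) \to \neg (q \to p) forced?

0

u: does not force it — u \nVdash (\neg (q \land p) \to ((p \to q) \to p)) \to \neg (q \to p): already at u itself, u \Vdash \neg (q \land p) \to ((p \to q) \to p) but u \nVdash \neg (q \to p).
v: does not force it.
w: does not force it.
x: does not force it.
y: does not force it.
Worlds forcing the formula: { }.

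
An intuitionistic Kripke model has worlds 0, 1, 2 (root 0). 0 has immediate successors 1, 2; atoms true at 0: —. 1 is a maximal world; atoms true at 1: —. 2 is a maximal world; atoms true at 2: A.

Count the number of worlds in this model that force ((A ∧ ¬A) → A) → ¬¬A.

1

0: does not force it — 0 ⊮ ((A ∧ ¬A) → A) → ¬¬A: already at 0 itself, 0 ⊩ (A ∧ ¬A) → A but 0 ⊮ ¬¬A.
1: does not force it — 1 ⊮ ((A ∧ ¬A) → A) → ¬¬A: already at 1 itself, 1 ⊩ (A ∧ ¬A) → A but 1 ⊮ ¬¬A.
2: forces it.
Worlds forcing the formula: {2}.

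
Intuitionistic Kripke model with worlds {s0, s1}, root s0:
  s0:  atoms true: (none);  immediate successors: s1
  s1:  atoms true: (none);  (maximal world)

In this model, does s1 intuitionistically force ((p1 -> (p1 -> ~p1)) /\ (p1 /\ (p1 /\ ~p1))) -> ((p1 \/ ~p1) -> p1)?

Yes

s1 ||- ((p1 -> (p1 -> ~p1)) /\ (p1 /\ (p1 /\ ~p1))) -> ((p1 \/ ~p1) -> p1) vacuously: no world accessible from s1 forces the antecedent (p1 -> (p1 -> ~p1)) /\ (p1 /\ (p1 /\ ~p1)).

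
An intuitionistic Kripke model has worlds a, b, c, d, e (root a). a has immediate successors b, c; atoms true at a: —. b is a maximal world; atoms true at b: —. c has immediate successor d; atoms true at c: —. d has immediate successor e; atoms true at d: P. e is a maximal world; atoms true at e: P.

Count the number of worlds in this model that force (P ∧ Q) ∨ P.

a: does not force it — a ⊮ (P ∧ Q) ∨ P: neither disjunct is forced at a.
b: does not force it — b ⊮ (P ∧ Q) ∨ P: neither disjunct is forced at b.
c: does not force it — c ⊮ (P ∧ Q) ∨ P: neither disjunct is forced at c.
d: forces it.
e: forces it.
Worlds forcing the formula: {d, e}.

2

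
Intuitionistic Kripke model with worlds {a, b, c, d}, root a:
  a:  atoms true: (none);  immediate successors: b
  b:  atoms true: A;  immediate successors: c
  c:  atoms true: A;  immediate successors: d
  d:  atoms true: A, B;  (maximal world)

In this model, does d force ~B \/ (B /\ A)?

Yes

d ||- ~B \/ (B /\ A) via the disjunct B /\ A.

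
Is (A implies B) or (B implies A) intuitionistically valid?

No

This is the Gödel–Dummett linearity axiom, which is not intuitionistically valid.
A Kripke countermodel: worlds w0, w1, w2; order generated by w0 <= w1, w0 <= w2; atoms true at each world — w0:{}; w1:{A}; w2:{B}.
w0 does not force (A implies B) or (B implies A): neither disjunct is forced at w0.
w0 does not force A implies B: at the accessible world w1, w1 forces A but w1 does not force B.
w1 lacks atom B, so w1 does not force B.
So the root w0 does not force the formula.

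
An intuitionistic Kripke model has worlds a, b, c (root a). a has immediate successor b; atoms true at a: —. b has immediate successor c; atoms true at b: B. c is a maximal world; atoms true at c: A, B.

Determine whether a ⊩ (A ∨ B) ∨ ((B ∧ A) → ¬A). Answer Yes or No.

a ⊮ (A ∨ B) ∨ ((B ∧ A) → ¬A): neither disjunct is forced at a.
a ⊮ A ∨ B: neither disjunct is forced at a.
a lacks atom A, so a ⊮ A.

No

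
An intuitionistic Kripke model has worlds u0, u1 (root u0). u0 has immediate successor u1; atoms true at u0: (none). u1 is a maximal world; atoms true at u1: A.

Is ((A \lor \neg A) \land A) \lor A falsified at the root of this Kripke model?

Yes

u0 \nVdash ((A \lor \neg A) \land A) \lor A: neither disjunct is forced at u0.
u0 \nVdash (A \lor \neg A) \land A since u0 fails A \lor \neg A.
So the root u0 does not force ((A \lor \neg A) \land A) \lor A; the model is a countermodel.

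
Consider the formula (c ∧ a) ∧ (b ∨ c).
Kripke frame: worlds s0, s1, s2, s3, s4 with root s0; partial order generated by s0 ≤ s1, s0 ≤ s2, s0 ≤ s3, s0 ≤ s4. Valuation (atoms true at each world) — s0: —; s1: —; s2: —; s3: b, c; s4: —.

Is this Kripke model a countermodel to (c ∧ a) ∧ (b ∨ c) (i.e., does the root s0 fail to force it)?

s0 ⊮ (c ∧ a) ∧ (b ∨ c) since s0 fails c ∧ a.
So the root s0 does not force (c ∧ a) ∧ (b ∨ c); the model is a countermodel.

Yes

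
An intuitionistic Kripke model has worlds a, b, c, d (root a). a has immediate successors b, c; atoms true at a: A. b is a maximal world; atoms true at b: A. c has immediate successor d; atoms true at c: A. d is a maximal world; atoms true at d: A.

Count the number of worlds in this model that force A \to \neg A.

a: does not force it — a \nVdash A \to \neg A: already at a itself, a \Vdash A but a \nVdash \neg A.
b: does not force it — b \nVdash A \to \neg A: already at b itself, b \Vdash A but b \nVdash \neg A.
c: does not force it — c \nVdash A \to \neg A: already at c itself, c \Vdash A but c \nVdash \neg A.
d: does not force it.
Worlds forcing the formula: { }.

0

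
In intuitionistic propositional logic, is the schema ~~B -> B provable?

This is double-negation elimination, which is not intuitionistically valid.
A Kripke countermodel: worlds u0, u1; order generated by u0 <= u1; atoms true at each world — u0:{}; u1:{B}.
u0 ||-/- ~~B -> B: already at u0 itself, u0 ||- ~~B but u0 ||-/- B.
u0 lacks atom B, so u0 ||-/- B.
So the root u0 does not force the formula.

No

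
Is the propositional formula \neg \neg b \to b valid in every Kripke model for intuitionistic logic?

No

This is double-negation elimination, which is not intuitionistically valid.
A Kripke countermodel: worlds u, v; order generated by u \le v; atoms true at each world — u:{}; v:{b}.
u \nVdash \neg \neg b \to b: already at u itself, u \Vdash \neg \neg b but u \nVdash b.
u lacks atom b, so u \nVdash b.
So the root u does not force the formula.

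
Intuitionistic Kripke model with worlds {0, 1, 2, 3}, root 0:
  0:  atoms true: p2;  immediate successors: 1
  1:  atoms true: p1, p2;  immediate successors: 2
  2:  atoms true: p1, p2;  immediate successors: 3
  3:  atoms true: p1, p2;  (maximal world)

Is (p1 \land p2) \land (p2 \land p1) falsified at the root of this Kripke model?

0 \nVdash (p1 \land p2) \land (p2 \land p1) since 0 fails p1 \land p2.
So the root 0 does not force (p1 \land p2) \land (p2 \land p1); the model is a countermodel.

Yes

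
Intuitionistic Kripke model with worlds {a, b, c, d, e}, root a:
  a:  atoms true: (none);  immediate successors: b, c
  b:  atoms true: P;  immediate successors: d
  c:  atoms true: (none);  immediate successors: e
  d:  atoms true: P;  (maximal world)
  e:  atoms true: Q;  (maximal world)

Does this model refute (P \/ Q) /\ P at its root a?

Yes

a ||-/- (P \/ Q) /\ P since a fails P \/ Q.
So the root a does not force (P \/ Q) /\ P; the model is a countermodel.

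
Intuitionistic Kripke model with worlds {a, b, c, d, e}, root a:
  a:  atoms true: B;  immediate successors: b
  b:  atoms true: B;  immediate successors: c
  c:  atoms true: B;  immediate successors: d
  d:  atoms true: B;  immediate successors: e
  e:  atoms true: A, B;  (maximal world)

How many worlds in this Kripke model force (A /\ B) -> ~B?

0

a: does not force it — a ||-/- (A /\ B) -> ~B: at the accessible world e, e ||- A /\ B but e ||-/- ~B.
b: does not force it.
c: does not force it.
d: does not force it.
e: does not force it.
Worlds forcing the formula: { }.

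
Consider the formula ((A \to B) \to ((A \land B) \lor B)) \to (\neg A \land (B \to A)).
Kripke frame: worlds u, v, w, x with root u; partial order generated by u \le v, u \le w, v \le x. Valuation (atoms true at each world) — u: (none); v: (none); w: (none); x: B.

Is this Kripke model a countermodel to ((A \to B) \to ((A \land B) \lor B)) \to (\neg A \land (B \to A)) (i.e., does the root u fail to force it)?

Yes

u \nVdash ((A \to B) \to ((A \land B) \lor B)) \to (\neg A \land (B \to A)): at the accessible world x, x \Vdash (A \to B) \to ((A \land B) \lor B) but x \nVdash \neg A \land (B \to A).
x \nVdash \neg A \land (B \to A) since x fails B \to A.
So the root u does not force ((A \to B) \to ((A \land B) \lor B)) \to (\neg A \land (B \to A)); the model is a countermodel.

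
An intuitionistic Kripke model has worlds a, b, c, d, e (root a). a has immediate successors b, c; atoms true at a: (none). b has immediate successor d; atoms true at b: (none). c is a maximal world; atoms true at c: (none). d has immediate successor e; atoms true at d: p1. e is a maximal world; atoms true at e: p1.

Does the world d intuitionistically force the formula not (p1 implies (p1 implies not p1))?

Yes

d forces not (p1 implies (p1 implies not p1)): no world accessible from d forces p1 implies (p1 implies not p1).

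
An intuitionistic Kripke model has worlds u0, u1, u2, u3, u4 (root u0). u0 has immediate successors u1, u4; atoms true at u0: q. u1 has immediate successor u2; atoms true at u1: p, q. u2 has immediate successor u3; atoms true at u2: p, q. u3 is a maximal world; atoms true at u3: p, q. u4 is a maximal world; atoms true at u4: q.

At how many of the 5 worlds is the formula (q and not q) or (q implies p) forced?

3

u0: does not force it — u0 does not force (q and not q) or (q implies p): neither disjunct is forced at u0.
u1: forces it.
u2: forces it.
u3: forces it.
u4: does not force it — u4 does not force (q and not q) or (q implies p): neither disjunct is forced at u4.
Worlds forcing the formula: {u1, u2, u3}.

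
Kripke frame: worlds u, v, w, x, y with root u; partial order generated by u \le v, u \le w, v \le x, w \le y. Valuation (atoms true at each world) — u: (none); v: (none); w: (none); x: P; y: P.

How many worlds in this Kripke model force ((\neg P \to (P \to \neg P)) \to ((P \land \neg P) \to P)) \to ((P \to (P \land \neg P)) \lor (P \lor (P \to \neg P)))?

u: does not force it — u \nVdash ((\neg P \to (P \to \neg P)) \to ((P \land \neg P) \to P)) \to ((P \to (P \land \neg P)) \lor (P \lor (P \to \neg P))): already at u itself, u \Vdash (\neg P \to (P \to \neg P)) \to ((P \land \neg P) \to P) but u \nVdash (P \to (P \land \neg P)) \lor (P \lor (P \to \neg P)).
v: does not force it.
w: does not force it.
x: forces it.
y: forces it.
Worlds forcing the formula: {x, y}.

2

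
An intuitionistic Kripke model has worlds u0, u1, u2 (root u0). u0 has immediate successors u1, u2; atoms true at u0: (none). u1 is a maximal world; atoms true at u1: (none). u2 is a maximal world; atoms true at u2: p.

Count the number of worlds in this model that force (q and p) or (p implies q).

u0: does not force it — u0 does not force (q and p) or (p implies q): neither disjunct is forced at u0.
u1: forces it.
u2: does not force it — u2 does not force (q and p) or (p implies q): neither disjunct is forced at u2.
Worlds forcing the formula: {u1}.

1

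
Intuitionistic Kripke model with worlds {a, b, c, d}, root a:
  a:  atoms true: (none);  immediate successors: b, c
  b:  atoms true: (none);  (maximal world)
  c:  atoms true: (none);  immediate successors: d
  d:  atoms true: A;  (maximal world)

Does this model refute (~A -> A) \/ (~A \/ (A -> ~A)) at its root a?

Yes

a ||-/- (~A -> A) \/ (~A \/ (A -> ~A)): neither disjunct is forced at a.
a ||-/- ~A -> A: at the accessible world b, b ||- ~A but b ||-/- A.
b lacks atom A, so b ||-/- A.
So the root a does not force (~A -> A) \/ (~A \/ (A -> ~A)); the model is a countermodel.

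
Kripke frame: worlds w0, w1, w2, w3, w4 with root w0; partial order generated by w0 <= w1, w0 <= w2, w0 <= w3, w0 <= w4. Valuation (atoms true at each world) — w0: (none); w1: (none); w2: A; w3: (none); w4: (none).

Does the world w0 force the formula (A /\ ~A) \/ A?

No

w0 ||-/- (A /\ ~A) \/ A: neither disjunct is forced at w0.
w0 ||-/- A /\ ~A since w0 fails A.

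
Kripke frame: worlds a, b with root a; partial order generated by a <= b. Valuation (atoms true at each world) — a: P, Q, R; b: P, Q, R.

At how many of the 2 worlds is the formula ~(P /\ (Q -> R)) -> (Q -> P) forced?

a: forces it.
b: forces it.
Worlds forcing the formula: {a, b}.

2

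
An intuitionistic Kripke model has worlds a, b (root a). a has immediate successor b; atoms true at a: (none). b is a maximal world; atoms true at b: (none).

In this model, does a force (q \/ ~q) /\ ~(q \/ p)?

a ||- (q \/ ~q) /\ ~(q \/ p) since a forces both conjuncts.

Yes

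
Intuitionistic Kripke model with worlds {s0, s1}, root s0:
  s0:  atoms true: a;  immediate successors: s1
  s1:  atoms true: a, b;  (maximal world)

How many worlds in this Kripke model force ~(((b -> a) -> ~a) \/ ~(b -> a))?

2

s0: forces it.
s1: forces it.
Worlds forcing the formula: {s0, s1}.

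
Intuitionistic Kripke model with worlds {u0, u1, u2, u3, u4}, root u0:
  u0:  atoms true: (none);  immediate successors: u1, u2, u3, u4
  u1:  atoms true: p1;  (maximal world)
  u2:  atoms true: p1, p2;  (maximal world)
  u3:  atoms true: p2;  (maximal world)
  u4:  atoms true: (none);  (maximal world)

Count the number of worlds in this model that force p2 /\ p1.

1

u0: does not force it — u0 ||-/- p2 /\ p1 since u0 fails p2.
u1: does not force it — u1 ||-/- p2 /\ p1 since u1 fails p2.
u2: forces it.
u3: does not force it — u3 ||-/- p2 /\ p1 since u3 fails p1.
u4: does not force it.
Worlds forcing the formula: {u2}.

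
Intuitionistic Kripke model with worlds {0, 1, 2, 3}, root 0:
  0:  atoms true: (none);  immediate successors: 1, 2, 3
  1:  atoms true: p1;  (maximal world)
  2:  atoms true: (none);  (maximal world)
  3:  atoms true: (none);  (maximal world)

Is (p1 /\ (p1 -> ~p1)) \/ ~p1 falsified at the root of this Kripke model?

Yes

0 ||-/- (p1 /\ (p1 -> ~p1)) \/ ~p1: neither disjunct is forced at 0.
0 ||-/- p1 /\ (p1 -> ~p1) since 0 fails p1.
So the root 0 does not force (p1 /\ (p1 -> ~p1)) \/ ~p1; the model is a countermodel.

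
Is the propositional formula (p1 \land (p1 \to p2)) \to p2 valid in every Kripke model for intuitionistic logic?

Yes

This is modus ponens in implicational form, which is intuitionistically derivable.
If a world forces p1 and p1 \to p2, then applying the implication at that world (which is accessible from itself) gives p2.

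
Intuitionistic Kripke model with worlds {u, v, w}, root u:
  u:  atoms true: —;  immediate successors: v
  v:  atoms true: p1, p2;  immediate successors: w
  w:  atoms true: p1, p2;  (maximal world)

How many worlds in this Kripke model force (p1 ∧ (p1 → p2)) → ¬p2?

0

u: does not force it — u ⊮ (p1 ∧ (p1 → p2)) → ¬p2: at the accessible world v, v ⊩ p1 ∧ (p1 → p2) but v ⊮ ¬p2.
v: does not force it — v ⊮ (p1 ∧ (p1 → p2)) → ¬p2: already at v itself, v ⊩ p1 ∧ (p1 → p2) but v ⊮ ¬p2.
w: does not force it — w ⊮ (p1 ∧ (p1 → p2)) → ¬p2: already at w itself, w ⊩ p1 ∧ (p1 → p2) but w ⊮ ¬p2.
Worlds forcing the formula: { }.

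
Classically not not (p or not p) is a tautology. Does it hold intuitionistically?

Yes

This is the double negation of excluded middle, which is intuitionistically derivable.
Assuming not (p or not p): from p we'd get p or not p, so not p; but then p or not p again — contradiction. Hence not not (p or not p).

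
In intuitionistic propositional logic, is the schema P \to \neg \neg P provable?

This is double-negation introduction, which is intuitionistically derivable.
If a world forces P then every accessible world forces P (persistence), so none forces \neg P; hence \neg \neg P.

Yes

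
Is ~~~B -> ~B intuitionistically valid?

This is triple-negation reduction, which is intuitionistically derivable.
Assume ~~~B and suppose B. Then ~~B (double-negation introduction), contradicting ~~~B. So ~B.

Yes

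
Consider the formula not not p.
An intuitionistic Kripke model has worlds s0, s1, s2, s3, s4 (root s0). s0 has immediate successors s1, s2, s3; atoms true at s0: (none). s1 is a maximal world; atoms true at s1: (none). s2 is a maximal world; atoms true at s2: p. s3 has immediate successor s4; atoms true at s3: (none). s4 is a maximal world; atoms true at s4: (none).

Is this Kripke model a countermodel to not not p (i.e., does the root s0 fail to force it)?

Yes

s0 does not force not not p since s1 is accessible from s0 and s1 forces not p.
s1 forces not p: no world accessible from s1 forces p.
So the root s0 does not force not not p; the model is a countermodel.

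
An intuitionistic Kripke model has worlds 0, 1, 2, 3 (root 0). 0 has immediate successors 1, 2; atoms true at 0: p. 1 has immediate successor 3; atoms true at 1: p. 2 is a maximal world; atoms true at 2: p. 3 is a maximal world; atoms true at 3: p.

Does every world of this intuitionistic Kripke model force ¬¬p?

Yes

0 ⊩ ¬¬p: no world accessible from 0 forces ¬p.
Since the root 0 forces ¬¬p and forcing is persistent (monotone upward), every world forces it.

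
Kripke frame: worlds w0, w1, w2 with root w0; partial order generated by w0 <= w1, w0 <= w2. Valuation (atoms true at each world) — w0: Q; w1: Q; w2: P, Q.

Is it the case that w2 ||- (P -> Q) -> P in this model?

Yes

w2 ||- (P -> Q) -> P: every world accessible from w2 that forces P -> Q (namely w2) also forces P.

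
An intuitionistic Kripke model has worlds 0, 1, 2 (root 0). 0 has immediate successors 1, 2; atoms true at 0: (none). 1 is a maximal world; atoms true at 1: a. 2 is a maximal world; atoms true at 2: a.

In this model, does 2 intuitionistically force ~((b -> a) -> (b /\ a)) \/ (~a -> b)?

Yes

2 ||- ~((b -> a) -> (b /\ a)) \/ (~a -> b) via the disjunct ~((b -> a) -> (b /\ a)).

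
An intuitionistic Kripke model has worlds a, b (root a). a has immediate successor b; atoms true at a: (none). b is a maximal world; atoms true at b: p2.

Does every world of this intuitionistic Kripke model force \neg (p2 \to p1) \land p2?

No

Not every world: a \nVdash \neg (p2 \to p1) \land p2.
a \nVdash \neg (p2 \to p1) \land p2 since a fails p2.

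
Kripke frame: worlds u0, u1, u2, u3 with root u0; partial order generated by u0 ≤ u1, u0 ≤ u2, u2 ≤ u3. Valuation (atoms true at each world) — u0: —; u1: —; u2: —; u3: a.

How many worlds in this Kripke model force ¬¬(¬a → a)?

2

u0: does not force it — u0 ⊮ ¬¬(¬a → a) since u1 is accessible from u0 and u1 ⊩ ¬(¬a → a).
u1: does not force it — u1 ⊮ ¬¬(¬a → a) since u1 is accessible from u1 and u1 ⊩ ¬(¬a → a).
u2: forces it.
u3: forces it.
Worlds forcing the formula: {u2, u3}.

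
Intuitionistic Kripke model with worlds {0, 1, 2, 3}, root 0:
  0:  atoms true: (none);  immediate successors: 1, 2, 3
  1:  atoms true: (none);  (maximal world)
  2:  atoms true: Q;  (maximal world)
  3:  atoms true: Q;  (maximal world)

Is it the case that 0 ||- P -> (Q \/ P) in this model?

0 ||- P -> (Q \/ P) vacuously: no world accessible from 0 forces the antecedent P.

Yes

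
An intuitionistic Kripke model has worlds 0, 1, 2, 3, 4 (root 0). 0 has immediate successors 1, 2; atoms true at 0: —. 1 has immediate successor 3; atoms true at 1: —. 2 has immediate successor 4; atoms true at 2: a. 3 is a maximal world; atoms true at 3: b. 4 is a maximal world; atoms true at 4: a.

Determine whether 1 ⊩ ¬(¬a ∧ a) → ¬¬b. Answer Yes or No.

1 ⊩ ¬(¬a ∧ a) → ¬¬b: every world accessible from 1 that forces ¬(¬a ∧ a) (namely 1, 3) also forces ¬¬b.

Yes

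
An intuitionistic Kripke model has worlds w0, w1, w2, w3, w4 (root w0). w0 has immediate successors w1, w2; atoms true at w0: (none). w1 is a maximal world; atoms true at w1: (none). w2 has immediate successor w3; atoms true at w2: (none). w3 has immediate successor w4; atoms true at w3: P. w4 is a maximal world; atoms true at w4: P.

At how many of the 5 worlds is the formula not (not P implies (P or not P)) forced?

w0: does not force it — w0 does not force not (not P implies (P or not P)) since w0 is accessible from w0 and w0 forces not P implies (P or not P).
w1: does not force it — w1 does not force not (not P implies (P or not P)) since w1 is accessible from w1 and w1 forces not P implies (P or not P).
w2: does not force it — w2 does not force not (not P implies (P or not P)) since w2 is accessible from w2 and w2 forces not P implies (P or not P).
w3: does not force it.
w4: does not force it.
Worlds forcing the formula: { }.

0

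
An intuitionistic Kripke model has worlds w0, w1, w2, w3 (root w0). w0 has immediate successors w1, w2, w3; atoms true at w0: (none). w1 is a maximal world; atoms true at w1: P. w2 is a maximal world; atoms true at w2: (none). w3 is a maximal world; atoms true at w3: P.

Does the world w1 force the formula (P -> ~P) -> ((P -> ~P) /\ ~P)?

Yes

w1 ||- (P -> ~P) -> ((P -> ~P) /\ ~P) vacuously: no world accessible from w1 forces the antecedent P -> ~P.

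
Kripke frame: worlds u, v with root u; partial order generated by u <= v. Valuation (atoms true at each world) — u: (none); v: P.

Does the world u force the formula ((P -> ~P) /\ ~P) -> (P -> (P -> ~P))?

Yes

u ||- ((P -> ~P) /\ ~P) -> (P -> (P -> ~P)) vacuously: no world accessible from u forces the antecedent (P -> ~P) /\ ~P.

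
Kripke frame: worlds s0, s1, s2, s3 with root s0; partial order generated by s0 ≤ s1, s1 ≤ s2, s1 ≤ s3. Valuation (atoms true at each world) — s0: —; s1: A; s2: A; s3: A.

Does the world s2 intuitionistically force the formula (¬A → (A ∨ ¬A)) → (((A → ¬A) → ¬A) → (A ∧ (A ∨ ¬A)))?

s2 ⊩ (¬A → (A ∨ ¬A)) → (((A → ¬A) → ¬A) → (A ∧ (A ∨ ¬A))): every world accessible from s2 that forces ¬A → (A ∨ ¬A) (namely s2) also forces ((A → ¬A) → ¬A) → (A ∧ (A ∨ ¬A)).

Yes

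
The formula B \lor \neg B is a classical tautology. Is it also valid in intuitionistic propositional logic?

No

This is the law of excluded middle, which is not intuitionistically valid.
A Kripke countermodel: worlds s0, s1; order generated by s0 \le s1; atoms true at each world — s0:{}; s1:{B}.
s0 \nVdash B \lor \neg B: neither disjunct is forced at s0.
s0 lacks atom B, so s0 \nVdash B.
So the root s0 does not force the formula.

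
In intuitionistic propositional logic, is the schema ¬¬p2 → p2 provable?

No

This is double-negation elimination, which is not intuitionistically valid.
A Kripke countermodel: worlds a, b; order generated by a ≤ b; atoms true at each world — a:{}; b:{p2}.
a ⊮ ¬¬p2 → p2: already at a itself, a ⊩ ¬¬p2 but a ⊮ p2.
a lacks atom p2, so a ⊮ p2.
So the root a does not force the formula.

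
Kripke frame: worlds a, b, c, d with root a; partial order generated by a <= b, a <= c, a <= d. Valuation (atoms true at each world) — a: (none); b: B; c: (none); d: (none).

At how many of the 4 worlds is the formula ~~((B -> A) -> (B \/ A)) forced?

1

a: does not force it — a ||-/- ~~((B -> A) -> (B \/ A)) since c is accessible from a and c ||- ~((B -> A) -> (B \/ A)).
b: forces it.
c: does not force it — c ||-/- ~~((B -> A) -> (B \/ A)) since c is accessible from c and c ||- ~((B -> A) -> (B \/ A)).
d: does not force it.
Worlds forcing the formula: {b}.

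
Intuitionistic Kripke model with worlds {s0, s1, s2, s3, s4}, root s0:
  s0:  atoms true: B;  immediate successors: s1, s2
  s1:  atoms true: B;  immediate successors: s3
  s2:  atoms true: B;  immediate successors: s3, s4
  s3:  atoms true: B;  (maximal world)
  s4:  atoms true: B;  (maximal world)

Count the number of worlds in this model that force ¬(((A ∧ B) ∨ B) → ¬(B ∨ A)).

s0: forces it.
s1: forces it.
s2: forces it.
s3: forces it.
s4: forces it.
Worlds forcing the formula: {s0, s1, s2, s3, s4}.

5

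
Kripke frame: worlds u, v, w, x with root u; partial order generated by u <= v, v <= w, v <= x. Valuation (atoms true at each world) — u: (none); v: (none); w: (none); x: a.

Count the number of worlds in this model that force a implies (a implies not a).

u: does not force it — u does not force a implies (a implies not a): at the accessible world x, x forces a but x does not force a implies not a.
v: does not force it — v does not force a implies (a implies not a): at the accessible world x, x forces a but x does not force a implies not a.
w: forces it.
x: does not force it — x does not force a implies (a implies not a): already at x itself, x forces a but x does not force a implies not a.
Worlds forcing the formula: {w}.

1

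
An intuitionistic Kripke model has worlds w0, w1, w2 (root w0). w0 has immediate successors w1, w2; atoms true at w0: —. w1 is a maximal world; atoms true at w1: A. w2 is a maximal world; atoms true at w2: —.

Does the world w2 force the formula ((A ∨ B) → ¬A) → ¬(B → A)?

w2 ⊮ ((A ∨ B) → ¬A) → ¬(B → A): already at w2 itself, w2 ⊩ (A ∨ B) → ¬A but w2 ⊮ ¬(B → A).
w2 ⊮ ¬(B → A) since w2 is accessible from w2 and w2 ⊩ B → A.
w2 ⊩ B → A vacuously: no world accessible from w2 forces the antecedent B.

No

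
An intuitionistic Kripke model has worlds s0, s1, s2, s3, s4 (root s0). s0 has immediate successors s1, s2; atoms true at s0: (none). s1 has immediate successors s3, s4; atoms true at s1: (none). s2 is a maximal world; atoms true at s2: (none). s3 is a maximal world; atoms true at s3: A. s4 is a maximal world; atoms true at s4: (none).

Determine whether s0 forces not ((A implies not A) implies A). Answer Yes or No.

No

s0 does not force not ((A implies not A) implies A) since s3 is accessible from s0 and s3 forces (A implies not A) implies A.
s3 forces (A implies not A) implies A vacuously: no world accessible from s3 forces the antecedent A implies not A.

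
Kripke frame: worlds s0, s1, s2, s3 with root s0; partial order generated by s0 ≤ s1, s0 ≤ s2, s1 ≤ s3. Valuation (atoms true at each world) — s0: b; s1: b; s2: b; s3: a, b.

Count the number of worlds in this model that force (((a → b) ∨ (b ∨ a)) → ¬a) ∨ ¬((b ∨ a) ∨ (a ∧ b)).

s0: does not force it — s0 ⊮ (((a → b) ∨ (b ∨ a)) → ¬a) ∨ ¬((b ∨ a) ∨ (a ∧ b)): neither disjunct is forced at s0.
s1: does not force it — s1 ⊮ (((a → b) ∨ (b ∨ a)) → ¬a) ∨ ¬((b ∨ a) ∨ (a ∧ b)): neither disjunct is forced at s1.
s2: forces it.
s3: does not force it.
Worlds forcing the formula: {s2}.

1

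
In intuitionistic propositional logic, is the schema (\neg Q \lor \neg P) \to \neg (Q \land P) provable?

Yes

This is a constructively valid De Morgan direction (disjunction of negations to negated conjunction), which is intuitionistically derivable.
If \neg Q holds at a world then no accessible world forces Q, hence none forces Q \land P; likewise for \neg P.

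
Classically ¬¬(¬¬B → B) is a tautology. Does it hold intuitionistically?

This is the double negation of double-negation elimination, which is intuitionistically derivable.
By Glivenko's theorem the double negation of any classical propositional tautology is intuitionistically provable; ¬¬B → B is classically a tautology.

Yes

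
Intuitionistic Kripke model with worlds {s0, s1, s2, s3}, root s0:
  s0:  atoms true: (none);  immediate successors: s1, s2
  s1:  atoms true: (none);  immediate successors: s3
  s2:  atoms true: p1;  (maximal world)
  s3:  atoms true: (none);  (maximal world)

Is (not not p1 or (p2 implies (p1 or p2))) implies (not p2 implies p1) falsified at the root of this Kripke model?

Yes

s0 does not force (not not p1 or (p2 implies (p1 or p2))) implies (not p2 implies p1): already at s0 itself, s0 forces not not p1 or (p2 implies (p1 or p2)) but s0 does not force not p2 implies p1.
s0 does not force not p2 implies p1: already at s0 itself, s0 forces not p2 but s0 does not force p1.
s0 lacks atom p1, so s0 does not force p1.
So the root s0 does not force (not not p1 or (p2 implies (p1 or p2))) implies (not p2 implies p1); the model is a countermodel.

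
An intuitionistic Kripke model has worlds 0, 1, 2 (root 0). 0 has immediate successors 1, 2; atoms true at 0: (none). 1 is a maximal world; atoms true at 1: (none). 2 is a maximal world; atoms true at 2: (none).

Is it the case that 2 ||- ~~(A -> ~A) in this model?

Yes

2 ||- ~~(A -> ~A): no world accessible from 2 forces ~(A -> ~A).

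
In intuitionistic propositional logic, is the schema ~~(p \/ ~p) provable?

Yes

This is the double negation of excluded middle, which is intuitionistically derivable.
Assuming ~(p \/ ~p): from p we'd get p \/ ~p, so ~p; but then p \/ ~p again — contradiction. Hence ~~(p \/ ~p).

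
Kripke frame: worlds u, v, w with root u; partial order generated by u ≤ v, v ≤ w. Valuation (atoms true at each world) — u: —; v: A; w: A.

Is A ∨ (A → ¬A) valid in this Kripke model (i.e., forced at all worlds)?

Not every world: u ⊮ A ∨ (A → ¬A).
u ⊮ A ∨ (A → ¬A): neither disjunct is forced at u.
u lacks atom A, so u ⊮ A.

No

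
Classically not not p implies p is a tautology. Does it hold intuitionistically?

This is double-negation elimination, which is not intuitionistically valid.
A Kripke countermodel: worlds 0, 1; order generated by 0 <= 1; atoms true at each world — 0:{}; 1:{p}.
0 does not force not not p implies p: already at 0 itself, 0 forces not not p but 0 does not force p.
0 lacks atom p, so 0 does not force p.
So the root 0 does not force the formula.

No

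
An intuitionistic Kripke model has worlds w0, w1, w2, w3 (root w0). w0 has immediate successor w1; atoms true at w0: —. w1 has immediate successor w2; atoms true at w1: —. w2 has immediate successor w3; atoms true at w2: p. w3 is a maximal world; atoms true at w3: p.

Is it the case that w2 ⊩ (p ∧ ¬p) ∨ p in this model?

w2 ⊩ (p ∧ ¬p) ∨ p via the disjunct p.

Yes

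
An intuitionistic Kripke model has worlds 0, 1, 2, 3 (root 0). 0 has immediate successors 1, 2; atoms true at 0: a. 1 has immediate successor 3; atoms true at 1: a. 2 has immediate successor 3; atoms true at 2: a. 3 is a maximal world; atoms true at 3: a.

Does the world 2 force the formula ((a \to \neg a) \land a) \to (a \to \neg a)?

Yes

2 \Vdash ((a \to \neg a) \land a) \to (a \to \neg a) vacuously: no world accessible from 2 forces the antecedent (a \to \neg a) \land a.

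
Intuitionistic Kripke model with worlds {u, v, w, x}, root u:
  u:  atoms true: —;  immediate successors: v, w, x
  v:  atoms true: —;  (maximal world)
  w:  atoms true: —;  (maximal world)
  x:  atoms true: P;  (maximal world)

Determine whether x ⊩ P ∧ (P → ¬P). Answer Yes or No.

No

x ⊮ P ∧ (P → ¬P) since x fails P → ¬P.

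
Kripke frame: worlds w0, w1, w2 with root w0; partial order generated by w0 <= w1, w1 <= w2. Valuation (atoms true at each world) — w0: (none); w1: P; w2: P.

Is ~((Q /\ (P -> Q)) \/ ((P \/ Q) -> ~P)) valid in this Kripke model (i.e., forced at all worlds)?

w0 ||- ~((Q /\ (P -> Q)) \/ ((P \/ Q) -> ~P)): no world accessible from w0 forces (Q /\ (P -> Q)) \/ ((P \/ Q) -> ~P).
Since the root w0 forces ~((Q /\ (P -> Q)) \/ ((P \/ Q) -> ~P)) and forcing is persistent (monotone upward), every world forces it.

Yes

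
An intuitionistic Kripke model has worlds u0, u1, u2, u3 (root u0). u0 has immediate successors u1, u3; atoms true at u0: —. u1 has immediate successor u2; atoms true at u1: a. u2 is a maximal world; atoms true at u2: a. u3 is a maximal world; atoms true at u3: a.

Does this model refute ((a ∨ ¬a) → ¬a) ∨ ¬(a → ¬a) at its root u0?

No

u0 ⊩ ((a ∨ ¬a) → ¬a) ∨ ¬(a → ¬a) via the disjunct ¬(a → ¬a).
So the root u0 forces ((a ∨ ¬a) → ¬a) ∨ ¬(a → ¬a); the model is not a countermodel.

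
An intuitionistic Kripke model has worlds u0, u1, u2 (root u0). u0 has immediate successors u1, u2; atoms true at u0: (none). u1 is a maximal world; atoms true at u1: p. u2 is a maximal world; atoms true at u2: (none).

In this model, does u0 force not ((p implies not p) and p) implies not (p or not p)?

No

u0 does not force not ((p implies not p) and p) implies not (p or not p): already at u0 itself, u0 forces not ((p implies not p) and p) but u0 does not force not (p or not p).
u0 does not force not (p or not p) since u1 is accessible from u0 and u1 forces p or not p.
u1 forces p or not p via the disjunct p.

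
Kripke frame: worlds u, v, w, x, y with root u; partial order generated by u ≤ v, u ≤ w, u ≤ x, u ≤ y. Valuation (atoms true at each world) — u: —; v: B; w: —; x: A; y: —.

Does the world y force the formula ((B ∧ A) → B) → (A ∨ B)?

No

y ⊮ ((B ∧ A) → B) → (A ∨ B): already at y itself, y ⊩ (B ∧ A) → B but y ⊮ A ∨ B.
y ⊮ A ∨ B: neither disjunct is forced at y.
y lacks atom A, so y ⊮ A.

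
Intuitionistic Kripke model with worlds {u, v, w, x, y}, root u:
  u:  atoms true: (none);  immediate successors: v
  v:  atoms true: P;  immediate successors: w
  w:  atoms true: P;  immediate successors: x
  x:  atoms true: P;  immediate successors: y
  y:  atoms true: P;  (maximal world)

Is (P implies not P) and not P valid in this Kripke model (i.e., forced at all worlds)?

No

Not every world: u does not force (P implies not P) and not P.
u does not force (P implies not P) and not P since u fails P implies not P.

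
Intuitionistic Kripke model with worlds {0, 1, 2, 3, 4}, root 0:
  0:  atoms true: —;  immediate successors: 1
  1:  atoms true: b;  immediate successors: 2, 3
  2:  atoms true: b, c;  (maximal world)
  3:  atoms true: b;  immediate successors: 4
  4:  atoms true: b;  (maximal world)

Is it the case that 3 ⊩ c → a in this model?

Yes

3 ⊩ c → a vacuously: no world accessible from 3 forces the antecedent c.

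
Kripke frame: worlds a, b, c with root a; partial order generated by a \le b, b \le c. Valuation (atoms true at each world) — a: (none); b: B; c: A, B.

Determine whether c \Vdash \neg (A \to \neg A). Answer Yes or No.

c \Vdash \neg (A \to \neg A): no world accessible from c forces A \to \neg A.

Yes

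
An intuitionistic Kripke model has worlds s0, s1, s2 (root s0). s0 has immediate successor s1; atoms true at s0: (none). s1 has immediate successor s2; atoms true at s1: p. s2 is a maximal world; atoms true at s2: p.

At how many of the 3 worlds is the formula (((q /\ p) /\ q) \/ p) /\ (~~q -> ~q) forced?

s0: does not force it — s0 ||-/- (((q /\ p) /\ q) \/ p) /\ (~~q -> ~q) since s0 fails ((q /\ p) /\ q) \/ p.
s1: forces it.
s2: forces it.
Worlds forcing the formula: {s1, s2}.

2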